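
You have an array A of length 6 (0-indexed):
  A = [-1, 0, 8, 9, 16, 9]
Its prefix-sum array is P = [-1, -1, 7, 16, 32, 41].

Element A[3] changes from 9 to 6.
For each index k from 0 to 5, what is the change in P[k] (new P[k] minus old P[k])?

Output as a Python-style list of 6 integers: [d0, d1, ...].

Answer: [0, 0, 0, -3, -3, -3]

Derivation:
Element change: A[3] 9 -> 6, delta = -3
For k < 3: P[k] unchanged, delta_P[k] = 0
For k >= 3: P[k] shifts by exactly -3
Delta array: [0, 0, 0, -3, -3, -3]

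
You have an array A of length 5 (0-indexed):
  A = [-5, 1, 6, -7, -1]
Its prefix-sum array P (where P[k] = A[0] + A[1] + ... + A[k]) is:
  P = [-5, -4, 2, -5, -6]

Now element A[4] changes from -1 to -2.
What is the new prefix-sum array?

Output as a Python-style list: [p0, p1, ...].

Change: A[4] -1 -> -2, delta = -1
P[k] for k < 4: unchanged (A[4] not included)
P[k] for k >= 4: shift by delta = -1
  P[0] = -5 + 0 = -5
  P[1] = -4 + 0 = -4
  P[2] = 2 + 0 = 2
  P[3] = -5 + 0 = -5
  P[4] = -6 + -1 = -7

Answer: [-5, -4, 2, -5, -7]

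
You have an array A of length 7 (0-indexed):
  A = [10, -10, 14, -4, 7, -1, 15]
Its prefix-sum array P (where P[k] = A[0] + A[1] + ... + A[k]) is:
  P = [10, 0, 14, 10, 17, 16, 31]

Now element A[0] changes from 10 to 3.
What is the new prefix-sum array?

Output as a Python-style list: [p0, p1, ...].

Answer: [3, -7, 7, 3, 10, 9, 24]

Derivation:
Change: A[0] 10 -> 3, delta = -7
P[k] for k < 0: unchanged (A[0] not included)
P[k] for k >= 0: shift by delta = -7
  P[0] = 10 + -7 = 3
  P[1] = 0 + -7 = -7
  P[2] = 14 + -7 = 7
  P[3] = 10 + -7 = 3
  P[4] = 17 + -7 = 10
  P[5] = 16 + -7 = 9
  P[6] = 31 + -7 = 24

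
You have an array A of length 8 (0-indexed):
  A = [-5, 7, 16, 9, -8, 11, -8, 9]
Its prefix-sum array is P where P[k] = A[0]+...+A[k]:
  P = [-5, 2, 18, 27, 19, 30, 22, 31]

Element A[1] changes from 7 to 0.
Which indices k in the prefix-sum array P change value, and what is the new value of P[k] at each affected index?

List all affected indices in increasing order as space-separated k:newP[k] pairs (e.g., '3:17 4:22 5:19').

P[k] = A[0] + ... + A[k]
P[k] includes A[1] iff k >= 1
Affected indices: 1, 2, ..., 7; delta = -7
  P[1]: 2 + -7 = -5
  P[2]: 18 + -7 = 11
  P[3]: 27 + -7 = 20
  P[4]: 19 + -7 = 12
  P[5]: 30 + -7 = 23
  P[6]: 22 + -7 = 15
  P[7]: 31 + -7 = 24

Answer: 1:-5 2:11 3:20 4:12 5:23 6:15 7:24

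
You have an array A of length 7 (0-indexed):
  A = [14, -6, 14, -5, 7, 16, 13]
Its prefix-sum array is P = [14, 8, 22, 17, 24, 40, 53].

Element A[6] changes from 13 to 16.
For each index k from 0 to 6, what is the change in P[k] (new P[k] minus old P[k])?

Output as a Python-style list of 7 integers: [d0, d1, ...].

Answer: [0, 0, 0, 0, 0, 0, 3]

Derivation:
Element change: A[6] 13 -> 16, delta = 3
For k < 6: P[k] unchanged, delta_P[k] = 0
For k >= 6: P[k] shifts by exactly 3
Delta array: [0, 0, 0, 0, 0, 0, 3]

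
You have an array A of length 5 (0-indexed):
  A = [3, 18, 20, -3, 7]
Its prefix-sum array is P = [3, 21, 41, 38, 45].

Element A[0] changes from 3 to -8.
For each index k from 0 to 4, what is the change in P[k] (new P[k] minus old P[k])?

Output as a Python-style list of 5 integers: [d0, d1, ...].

Answer: [-11, -11, -11, -11, -11]

Derivation:
Element change: A[0] 3 -> -8, delta = -11
For k < 0: P[k] unchanged, delta_P[k] = 0
For k >= 0: P[k] shifts by exactly -11
Delta array: [-11, -11, -11, -11, -11]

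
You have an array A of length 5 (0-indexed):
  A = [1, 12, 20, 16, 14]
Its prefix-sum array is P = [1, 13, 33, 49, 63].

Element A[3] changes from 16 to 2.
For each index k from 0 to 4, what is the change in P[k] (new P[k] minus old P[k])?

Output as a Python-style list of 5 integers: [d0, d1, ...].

Element change: A[3] 16 -> 2, delta = -14
For k < 3: P[k] unchanged, delta_P[k] = 0
For k >= 3: P[k] shifts by exactly -14
Delta array: [0, 0, 0, -14, -14]

Answer: [0, 0, 0, -14, -14]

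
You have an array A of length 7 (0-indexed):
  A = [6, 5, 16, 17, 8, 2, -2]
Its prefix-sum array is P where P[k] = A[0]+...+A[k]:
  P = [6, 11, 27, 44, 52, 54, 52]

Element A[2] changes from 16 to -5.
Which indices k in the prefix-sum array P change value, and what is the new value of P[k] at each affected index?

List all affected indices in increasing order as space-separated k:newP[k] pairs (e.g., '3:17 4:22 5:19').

Answer: 2:6 3:23 4:31 5:33 6:31

Derivation:
P[k] = A[0] + ... + A[k]
P[k] includes A[2] iff k >= 2
Affected indices: 2, 3, ..., 6; delta = -21
  P[2]: 27 + -21 = 6
  P[3]: 44 + -21 = 23
  P[4]: 52 + -21 = 31
  P[5]: 54 + -21 = 33
  P[6]: 52 + -21 = 31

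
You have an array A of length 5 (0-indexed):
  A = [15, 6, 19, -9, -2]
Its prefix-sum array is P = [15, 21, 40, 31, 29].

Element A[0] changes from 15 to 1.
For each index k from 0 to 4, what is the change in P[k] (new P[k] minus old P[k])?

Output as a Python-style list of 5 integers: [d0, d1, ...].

Element change: A[0] 15 -> 1, delta = -14
For k < 0: P[k] unchanged, delta_P[k] = 0
For k >= 0: P[k] shifts by exactly -14
Delta array: [-14, -14, -14, -14, -14]

Answer: [-14, -14, -14, -14, -14]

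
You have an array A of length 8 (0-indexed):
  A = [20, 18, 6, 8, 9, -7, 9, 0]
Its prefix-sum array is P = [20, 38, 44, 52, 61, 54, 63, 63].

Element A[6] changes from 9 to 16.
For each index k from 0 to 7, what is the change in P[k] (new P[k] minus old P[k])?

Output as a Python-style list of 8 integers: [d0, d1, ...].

Element change: A[6] 9 -> 16, delta = 7
For k < 6: P[k] unchanged, delta_P[k] = 0
For k >= 6: P[k] shifts by exactly 7
Delta array: [0, 0, 0, 0, 0, 0, 7, 7]

Answer: [0, 0, 0, 0, 0, 0, 7, 7]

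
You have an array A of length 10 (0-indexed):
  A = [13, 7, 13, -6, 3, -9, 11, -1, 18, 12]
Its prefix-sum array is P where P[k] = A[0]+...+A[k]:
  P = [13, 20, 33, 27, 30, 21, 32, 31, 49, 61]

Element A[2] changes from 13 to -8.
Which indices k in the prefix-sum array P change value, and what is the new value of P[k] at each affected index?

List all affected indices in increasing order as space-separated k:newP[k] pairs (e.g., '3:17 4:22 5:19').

Answer: 2:12 3:6 4:9 5:0 6:11 7:10 8:28 9:40

Derivation:
P[k] = A[0] + ... + A[k]
P[k] includes A[2] iff k >= 2
Affected indices: 2, 3, ..., 9; delta = -21
  P[2]: 33 + -21 = 12
  P[3]: 27 + -21 = 6
  P[4]: 30 + -21 = 9
  P[5]: 21 + -21 = 0
  P[6]: 32 + -21 = 11
  P[7]: 31 + -21 = 10
  P[8]: 49 + -21 = 28
  P[9]: 61 + -21 = 40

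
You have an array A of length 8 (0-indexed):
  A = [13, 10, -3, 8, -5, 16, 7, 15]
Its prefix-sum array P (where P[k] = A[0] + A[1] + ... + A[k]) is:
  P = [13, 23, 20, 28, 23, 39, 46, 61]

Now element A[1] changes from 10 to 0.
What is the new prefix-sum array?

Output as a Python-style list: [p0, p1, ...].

Change: A[1] 10 -> 0, delta = -10
P[k] for k < 1: unchanged (A[1] not included)
P[k] for k >= 1: shift by delta = -10
  P[0] = 13 + 0 = 13
  P[1] = 23 + -10 = 13
  P[2] = 20 + -10 = 10
  P[3] = 28 + -10 = 18
  P[4] = 23 + -10 = 13
  P[5] = 39 + -10 = 29
  P[6] = 46 + -10 = 36
  P[7] = 61 + -10 = 51

Answer: [13, 13, 10, 18, 13, 29, 36, 51]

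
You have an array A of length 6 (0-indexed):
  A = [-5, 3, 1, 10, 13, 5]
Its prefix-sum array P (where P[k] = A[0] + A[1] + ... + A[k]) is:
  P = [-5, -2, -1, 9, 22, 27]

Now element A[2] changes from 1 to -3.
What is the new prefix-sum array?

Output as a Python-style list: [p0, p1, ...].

Answer: [-5, -2, -5, 5, 18, 23]

Derivation:
Change: A[2] 1 -> -3, delta = -4
P[k] for k < 2: unchanged (A[2] not included)
P[k] for k >= 2: shift by delta = -4
  P[0] = -5 + 0 = -5
  P[1] = -2 + 0 = -2
  P[2] = -1 + -4 = -5
  P[3] = 9 + -4 = 5
  P[4] = 22 + -4 = 18
  P[5] = 27 + -4 = 23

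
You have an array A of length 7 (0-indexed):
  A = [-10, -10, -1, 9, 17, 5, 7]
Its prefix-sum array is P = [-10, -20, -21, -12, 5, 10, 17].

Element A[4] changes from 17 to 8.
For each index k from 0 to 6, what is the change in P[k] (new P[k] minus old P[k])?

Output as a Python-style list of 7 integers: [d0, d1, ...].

Element change: A[4] 17 -> 8, delta = -9
For k < 4: P[k] unchanged, delta_P[k] = 0
For k >= 4: P[k] shifts by exactly -9
Delta array: [0, 0, 0, 0, -9, -9, -9]

Answer: [0, 0, 0, 0, -9, -9, -9]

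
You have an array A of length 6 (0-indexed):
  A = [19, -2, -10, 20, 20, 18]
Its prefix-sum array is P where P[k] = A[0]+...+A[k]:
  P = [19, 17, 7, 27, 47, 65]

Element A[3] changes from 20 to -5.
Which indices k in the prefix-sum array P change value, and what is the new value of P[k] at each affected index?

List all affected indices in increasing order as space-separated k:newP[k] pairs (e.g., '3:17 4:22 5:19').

Answer: 3:2 4:22 5:40

Derivation:
P[k] = A[0] + ... + A[k]
P[k] includes A[3] iff k >= 3
Affected indices: 3, 4, ..., 5; delta = -25
  P[3]: 27 + -25 = 2
  P[4]: 47 + -25 = 22
  P[5]: 65 + -25 = 40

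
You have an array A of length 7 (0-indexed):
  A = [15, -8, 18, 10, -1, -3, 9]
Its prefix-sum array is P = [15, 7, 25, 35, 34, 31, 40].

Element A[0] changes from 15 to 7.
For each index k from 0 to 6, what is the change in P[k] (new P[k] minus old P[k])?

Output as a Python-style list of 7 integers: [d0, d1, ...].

Answer: [-8, -8, -8, -8, -8, -8, -8]

Derivation:
Element change: A[0] 15 -> 7, delta = -8
For k < 0: P[k] unchanged, delta_P[k] = 0
For k >= 0: P[k] shifts by exactly -8
Delta array: [-8, -8, -8, -8, -8, -8, -8]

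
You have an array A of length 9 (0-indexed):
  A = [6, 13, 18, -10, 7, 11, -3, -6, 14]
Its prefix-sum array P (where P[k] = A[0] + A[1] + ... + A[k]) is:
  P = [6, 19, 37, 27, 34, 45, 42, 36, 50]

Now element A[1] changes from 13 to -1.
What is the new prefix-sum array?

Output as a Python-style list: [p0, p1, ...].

Answer: [6, 5, 23, 13, 20, 31, 28, 22, 36]

Derivation:
Change: A[1] 13 -> -1, delta = -14
P[k] for k < 1: unchanged (A[1] not included)
P[k] for k >= 1: shift by delta = -14
  P[0] = 6 + 0 = 6
  P[1] = 19 + -14 = 5
  P[2] = 37 + -14 = 23
  P[3] = 27 + -14 = 13
  P[4] = 34 + -14 = 20
  P[5] = 45 + -14 = 31
  P[6] = 42 + -14 = 28
  P[7] = 36 + -14 = 22
  P[8] = 50 + -14 = 36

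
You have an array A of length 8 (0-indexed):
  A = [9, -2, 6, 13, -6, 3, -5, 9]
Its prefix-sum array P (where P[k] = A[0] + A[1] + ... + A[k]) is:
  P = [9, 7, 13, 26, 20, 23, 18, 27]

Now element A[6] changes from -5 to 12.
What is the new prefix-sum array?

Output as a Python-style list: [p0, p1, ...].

Change: A[6] -5 -> 12, delta = 17
P[k] for k < 6: unchanged (A[6] not included)
P[k] for k >= 6: shift by delta = 17
  P[0] = 9 + 0 = 9
  P[1] = 7 + 0 = 7
  P[2] = 13 + 0 = 13
  P[3] = 26 + 0 = 26
  P[4] = 20 + 0 = 20
  P[5] = 23 + 0 = 23
  P[6] = 18 + 17 = 35
  P[7] = 27 + 17 = 44

Answer: [9, 7, 13, 26, 20, 23, 35, 44]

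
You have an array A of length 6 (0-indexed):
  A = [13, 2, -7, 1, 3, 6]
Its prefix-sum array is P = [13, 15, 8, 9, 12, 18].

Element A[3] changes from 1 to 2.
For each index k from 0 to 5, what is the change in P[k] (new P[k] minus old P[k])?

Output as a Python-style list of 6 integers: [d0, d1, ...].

Answer: [0, 0, 0, 1, 1, 1]

Derivation:
Element change: A[3] 1 -> 2, delta = 1
For k < 3: P[k] unchanged, delta_P[k] = 0
For k >= 3: P[k] shifts by exactly 1
Delta array: [0, 0, 0, 1, 1, 1]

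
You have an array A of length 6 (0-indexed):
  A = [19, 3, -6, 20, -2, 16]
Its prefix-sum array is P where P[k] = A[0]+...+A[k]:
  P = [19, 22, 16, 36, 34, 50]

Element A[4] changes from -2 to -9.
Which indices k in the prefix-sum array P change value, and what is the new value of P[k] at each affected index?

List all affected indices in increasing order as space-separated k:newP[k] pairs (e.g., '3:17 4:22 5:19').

Answer: 4:27 5:43

Derivation:
P[k] = A[0] + ... + A[k]
P[k] includes A[4] iff k >= 4
Affected indices: 4, 5, ..., 5; delta = -7
  P[4]: 34 + -7 = 27
  P[5]: 50 + -7 = 43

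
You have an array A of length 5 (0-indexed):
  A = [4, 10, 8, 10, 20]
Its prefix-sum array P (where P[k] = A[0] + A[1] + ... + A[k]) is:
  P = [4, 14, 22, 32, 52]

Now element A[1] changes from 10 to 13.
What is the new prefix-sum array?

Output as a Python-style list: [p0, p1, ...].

Answer: [4, 17, 25, 35, 55]

Derivation:
Change: A[1] 10 -> 13, delta = 3
P[k] for k < 1: unchanged (A[1] not included)
P[k] for k >= 1: shift by delta = 3
  P[0] = 4 + 0 = 4
  P[1] = 14 + 3 = 17
  P[2] = 22 + 3 = 25
  P[3] = 32 + 3 = 35
  P[4] = 52 + 3 = 55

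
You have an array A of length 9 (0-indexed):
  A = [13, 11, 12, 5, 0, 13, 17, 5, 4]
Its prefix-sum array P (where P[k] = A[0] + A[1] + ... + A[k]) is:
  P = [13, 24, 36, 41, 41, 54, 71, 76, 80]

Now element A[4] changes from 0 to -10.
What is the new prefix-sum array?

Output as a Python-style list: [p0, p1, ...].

Change: A[4] 0 -> -10, delta = -10
P[k] for k < 4: unchanged (A[4] not included)
P[k] for k >= 4: shift by delta = -10
  P[0] = 13 + 0 = 13
  P[1] = 24 + 0 = 24
  P[2] = 36 + 0 = 36
  P[3] = 41 + 0 = 41
  P[4] = 41 + -10 = 31
  P[5] = 54 + -10 = 44
  P[6] = 71 + -10 = 61
  P[7] = 76 + -10 = 66
  P[8] = 80 + -10 = 70

Answer: [13, 24, 36, 41, 31, 44, 61, 66, 70]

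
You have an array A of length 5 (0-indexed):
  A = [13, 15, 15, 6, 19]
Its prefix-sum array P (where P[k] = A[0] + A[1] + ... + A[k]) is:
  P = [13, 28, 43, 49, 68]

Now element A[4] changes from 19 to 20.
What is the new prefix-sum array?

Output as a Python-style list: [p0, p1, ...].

Change: A[4] 19 -> 20, delta = 1
P[k] for k < 4: unchanged (A[4] not included)
P[k] for k >= 4: shift by delta = 1
  P[0] = 13 + 0 = 13
  P[1] = 28 + 0 = 28
  P[2] = 43 + 0 = 43
  P[3] = 49 + 0 = 49
  P[4] = 68 + 1 = 69

Answer: [13, 28, 43, 49, 69]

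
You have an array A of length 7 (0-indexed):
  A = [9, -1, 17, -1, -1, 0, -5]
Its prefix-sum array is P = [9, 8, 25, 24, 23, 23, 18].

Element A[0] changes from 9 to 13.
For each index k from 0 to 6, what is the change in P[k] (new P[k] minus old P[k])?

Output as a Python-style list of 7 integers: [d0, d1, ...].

Element change: A[0] 9 -> 13, delta = 4
For k < 0: P[k] unchanged, delta_P[k] = 0
For k >= 0: P[k] shifts by exactly 4
Delta array: [4, 4, 4, 4, 4, 4, 4]

Answer: [4, 4, 4, 4, 4, 4, 4]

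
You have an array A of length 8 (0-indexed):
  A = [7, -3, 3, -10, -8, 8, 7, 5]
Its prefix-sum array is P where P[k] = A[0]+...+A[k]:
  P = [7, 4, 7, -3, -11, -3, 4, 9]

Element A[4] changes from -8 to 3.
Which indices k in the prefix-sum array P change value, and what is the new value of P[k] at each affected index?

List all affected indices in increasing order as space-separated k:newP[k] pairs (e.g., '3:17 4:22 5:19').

Answer: 4:0 5:8 6:15 7:20

Derivation:
P[k] = A[0] + ... + A[k]
P[k] includes A[4] iff k >= 4
Affected indices: 4, 5, ..., 7; delta = 11
  P[4]: -11 + 11 = 0
  P[5]: -3 + 11 = 8
  P[6]: 4 + 11 = 15
  P[7]: 9 + 11 = 20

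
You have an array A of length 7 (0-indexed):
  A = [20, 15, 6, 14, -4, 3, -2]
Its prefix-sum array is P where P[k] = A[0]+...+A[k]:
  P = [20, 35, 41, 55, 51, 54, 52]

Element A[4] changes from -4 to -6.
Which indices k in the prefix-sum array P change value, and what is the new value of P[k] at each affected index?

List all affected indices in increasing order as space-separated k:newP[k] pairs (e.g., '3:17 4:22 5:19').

P[k] = A[0] + ... + A[k]
P[k] includes A[4] iff k >= 4
Affected indices: 4, 5, ..., 6; delta = -2
  P[4]: 51 + -2 = 49
  P[5]: 54 + -2 = 52
  P[6]: 52 + -2 = 50

Answer: 4:49 5:52 6:50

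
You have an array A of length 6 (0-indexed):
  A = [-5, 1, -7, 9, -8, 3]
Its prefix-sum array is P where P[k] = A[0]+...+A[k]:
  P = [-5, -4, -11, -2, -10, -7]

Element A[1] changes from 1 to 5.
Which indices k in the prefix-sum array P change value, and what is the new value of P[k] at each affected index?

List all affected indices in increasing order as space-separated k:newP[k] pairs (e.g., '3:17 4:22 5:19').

Answer: 1:0 2:-7 3:2 4:-6 5:-3

Derivation:
P[k] = A[0] + ... + A[k]
P[k] includes A[1] iff k >= 1
Affected indices: 1, 2, ..., 5; delta = 4
  P[1]: -4 + 4 = 0
  P[2]: -11 + 4 = -7
  P[3]: -2 + 4 = 2
  P[4]: -10 + 4 = -6
  P[5]: -7 + 4 = -3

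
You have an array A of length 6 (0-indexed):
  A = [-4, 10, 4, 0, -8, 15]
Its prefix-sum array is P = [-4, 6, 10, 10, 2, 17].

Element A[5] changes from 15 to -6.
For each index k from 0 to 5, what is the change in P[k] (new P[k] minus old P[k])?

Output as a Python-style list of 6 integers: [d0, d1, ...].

Answer: [0, 0, 0, 0, 0, -21]

Derivation:
Element change: A[5] 15 -> -6, delta = -21
For k < 5: P[k] unchanged, delta_P[k] = 0
For k >= 5: P[k] shifts by exactly -21
Delta array: [0, 0, 0, 0, 0, -21]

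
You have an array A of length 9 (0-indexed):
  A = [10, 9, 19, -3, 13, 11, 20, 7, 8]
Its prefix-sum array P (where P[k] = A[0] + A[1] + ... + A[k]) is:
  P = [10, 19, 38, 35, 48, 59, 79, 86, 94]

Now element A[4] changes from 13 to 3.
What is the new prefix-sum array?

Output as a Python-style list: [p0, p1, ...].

Change: A[4] 13 -> 3, delta = -10
P[k] for k < 4: unchanged (A[4] not included)
P[k] for k >= 4: shift by delta = -10
  P[0] = 10 + 0 = 10
  P[1] = 19 + 0 = 19
  P[2] = 38 + 0 = 38
  P[3] = 35 + 0 = 35
  P[4] = 48 + -10 = 38
  P[5] = 59 + -10 = 49
  P[6] = 79 + -10 = 69
  P[7] = 86 + -10 = 76
  P[8] = 94 + -10 = 84

Answer: [10, 19, 38, 35, 38, 49, 69, 76, 84]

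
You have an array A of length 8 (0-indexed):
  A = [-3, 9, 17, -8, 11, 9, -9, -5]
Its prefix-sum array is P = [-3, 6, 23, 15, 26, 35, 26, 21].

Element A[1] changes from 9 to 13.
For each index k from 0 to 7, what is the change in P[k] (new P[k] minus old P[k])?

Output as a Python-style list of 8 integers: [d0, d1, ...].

Answer: [0, 4, 4, 4, 4, 4, 4, 4]

Derivation:
Element change: A[1] 9 -> 13, delta = 4
For k < 1: P[k] unchanged, delta_P[k] = 0
For k >= 1: P[k] shifts by exactly 4
Delta array: [0, 4, 4, 4, 4, 4, 4, 4]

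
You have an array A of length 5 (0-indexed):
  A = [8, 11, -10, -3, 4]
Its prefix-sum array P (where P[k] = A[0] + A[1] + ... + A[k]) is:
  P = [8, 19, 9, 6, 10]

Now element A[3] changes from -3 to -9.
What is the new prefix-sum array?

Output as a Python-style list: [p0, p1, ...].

Answer: [8, 19, 9, 0, 4]

Derivation:
Change: A[3] -3 -> -9, delta = -6
P[k] for k < 3: unchanged (A[3] not included)
P[k] for k >= 3: shift by delta = -6
  P[0] = 8 + 0 = 8
  P[1] = 19 + 0 = 19
  P[2] = 9 + 0 = 9
  P[3] = 6 + -6 = 0
  P[4] = 10 + -6 = 4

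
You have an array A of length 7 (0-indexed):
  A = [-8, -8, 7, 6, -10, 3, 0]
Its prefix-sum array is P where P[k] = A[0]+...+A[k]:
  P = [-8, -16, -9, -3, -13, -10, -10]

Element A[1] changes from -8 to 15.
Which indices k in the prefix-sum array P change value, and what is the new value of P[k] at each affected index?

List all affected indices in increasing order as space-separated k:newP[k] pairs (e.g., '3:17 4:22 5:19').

Answer: 1:7 2:14 3:20 4:10 5:13 6:13

Derivation:
P[k] = A[0] + ... + A[k]
P[k] includes A[1] iff k >= 1
Affected indices: 1, 2, ..., 6; delta = 23
  P[1]: -16 + 23 = 7
  P[2]: -9 + 23 = 14
  P[3]: -3 + 23 = 20
  P[4]: -13 + 23 = 10
  P[5]: -10 + 23 = 13
  P[6]: -10 + 23 = 13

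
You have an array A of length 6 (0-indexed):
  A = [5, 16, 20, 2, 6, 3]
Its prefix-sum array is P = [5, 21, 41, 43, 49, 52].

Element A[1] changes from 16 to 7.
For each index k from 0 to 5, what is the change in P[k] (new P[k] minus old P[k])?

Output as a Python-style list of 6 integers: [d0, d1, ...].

Answer: [0, -9, -9, -9, -9, -9]

Derivation:
Element change: A[1] 16 -> 7, delta = -9
For k < 1: P[k] unchanged, delta_P[k] = 0
For k >= 1: P[k] shifts by exactly -9
Delta array: [0, -9, -9, -9, -9, -9]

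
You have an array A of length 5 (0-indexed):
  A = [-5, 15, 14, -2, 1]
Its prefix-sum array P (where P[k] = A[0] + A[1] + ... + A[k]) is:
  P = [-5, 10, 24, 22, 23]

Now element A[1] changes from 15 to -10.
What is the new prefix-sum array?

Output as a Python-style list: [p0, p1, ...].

Change: A[1] 15 -> -10, delta = -25
P[k] for k < 1: unchanged (A[1] not included)
P[k] for k >= 1: shift by delta = -25
  P[0] = -5 + 0 = -5
  P[1] = 10 + -25 = -15
  P[2] = 24 + -25 = -1
  P[3] = 22 + -25 = -3
  P[4] = 23 + -25 = -2

Answer: [-5, -15, -1, -3, -2]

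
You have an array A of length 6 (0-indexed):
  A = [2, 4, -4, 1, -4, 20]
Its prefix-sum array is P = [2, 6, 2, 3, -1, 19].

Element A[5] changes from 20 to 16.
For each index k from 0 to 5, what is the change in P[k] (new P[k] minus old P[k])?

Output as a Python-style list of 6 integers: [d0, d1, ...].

Answer: [0, 0, 0, 0, 0, -4]

Derivation:
Element change: A[5] 20 -> 16, delta = -4
For k < 5: P[k] unchanged, delta_P[k] = 0
For k >= 5: P[k] shifts by exactly -4
Delta array: [0, 0, 0, 0, 0, -4]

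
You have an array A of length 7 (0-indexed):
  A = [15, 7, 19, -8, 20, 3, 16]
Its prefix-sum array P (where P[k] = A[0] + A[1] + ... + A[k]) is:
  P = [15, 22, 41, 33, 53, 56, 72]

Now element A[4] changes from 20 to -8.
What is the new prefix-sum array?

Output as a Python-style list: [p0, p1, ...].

Answer: [15, 22, 41, 33, 25, 28, 44]

Derivation:
Change: A[4] 20 -> -8, delta = -28
P[k] for k < 4: unchanged (A[4] not included)
P[k] for k >= 4: shift by delta = -28
  P[0] = 15 + 0 = 15
  P[1] = 22 + 0 = 22
  P[2] = 41 + 0 = 41
  P[3] = 33 + 0 = 33
  P[4] = 53 + -28 = 25
  P[5] = 56 + -28 = 28
  P[6] = 72 + -28 = 44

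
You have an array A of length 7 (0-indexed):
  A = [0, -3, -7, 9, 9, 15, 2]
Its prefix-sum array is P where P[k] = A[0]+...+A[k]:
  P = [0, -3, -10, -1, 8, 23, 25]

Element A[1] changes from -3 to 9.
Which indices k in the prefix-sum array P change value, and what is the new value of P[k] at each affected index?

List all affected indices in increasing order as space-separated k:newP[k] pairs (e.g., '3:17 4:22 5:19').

P[k] = A[0] + ... + A[k]
P[k] includes A[1] iff k >= 1
Affected indices: 1, 2, ..., 6; delta = 12
  P[1]: -3 + 12 = 9
  P[2]: -10 + 12 = 2
  P[3]: -1 + 12 = 11
  P[4]: 8 + 12 = 20
  P[5]: 23 + 12 = 35
  P[6]: 25 + 12 = 37

Answer: 1:9 2:2 3:11 4:20 5:35 6:37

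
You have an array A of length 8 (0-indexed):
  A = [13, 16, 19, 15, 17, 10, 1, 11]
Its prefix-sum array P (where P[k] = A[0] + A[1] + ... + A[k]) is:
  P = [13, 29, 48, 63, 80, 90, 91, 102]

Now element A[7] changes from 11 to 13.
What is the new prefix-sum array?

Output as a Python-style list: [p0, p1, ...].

Change: A[7] 11 -> 13, delta = 2
P[k] for k < 7: unchanged (A[7] not included)
P[k] for k >= 7: shift by delta = 2
  P[0] = 13 + 0 = 13
  P[1] = 29 + 0 = 29
  P[2] = 48 + 0 = 48
  P[3] = 63 + 0 = 63
  P[4] = 80 + 0 = 80
  P[5] = 90 + 0 = 90
  P[6] = 91 + 0 = 91
  P[7] = 102 + 2 = 104

Answer: [13, 29, 48, 63, 80, 90, 91, 104]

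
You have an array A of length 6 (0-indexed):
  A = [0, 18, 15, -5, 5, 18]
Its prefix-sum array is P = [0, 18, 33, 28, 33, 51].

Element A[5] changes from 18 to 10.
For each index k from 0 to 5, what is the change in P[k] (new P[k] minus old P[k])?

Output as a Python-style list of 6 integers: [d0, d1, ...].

Element change: A[5] 18 -> 10, delta = -8
For k < 5: P[k] unchanged, delta_P[k] = 0
For k >= 5: P[k] shifts by exactly -8
Delta array: [0, 0, 0, 0, 0, -8]

Answer: [0, 0, 0, 0, 0, -8]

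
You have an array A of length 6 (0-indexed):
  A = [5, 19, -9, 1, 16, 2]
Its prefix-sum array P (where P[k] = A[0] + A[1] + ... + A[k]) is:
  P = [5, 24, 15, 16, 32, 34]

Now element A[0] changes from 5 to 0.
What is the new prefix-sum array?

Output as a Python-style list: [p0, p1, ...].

Change: A[0] 5 -> 0, delta = -5
P[k] for k < 0: unchanged (A[0] not included)
P[k] for k >= 0: shift by delta = -5
  P[0] = 5 + -5 = 0
  P[1] = 24 + -5 = 19
  P[2] = 15 + -5 = 10
  P[3] = 16 + -5 = 11
  P[4] = 32 + -5 = 27
  P[5] = 34 + -5 = 29

Answer: [0, 19, 10, 11, 27, 29]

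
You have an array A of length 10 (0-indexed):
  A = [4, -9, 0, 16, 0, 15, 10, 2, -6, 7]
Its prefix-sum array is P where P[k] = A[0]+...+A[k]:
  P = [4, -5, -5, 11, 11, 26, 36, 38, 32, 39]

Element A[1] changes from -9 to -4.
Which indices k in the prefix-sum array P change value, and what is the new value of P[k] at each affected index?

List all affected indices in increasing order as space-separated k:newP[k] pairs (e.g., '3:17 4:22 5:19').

P[k] = A[0] + ... + A[k]
P[k] includes A[1] iff k >= 1
Affected indices: 1, 2, ..., 9; delta = 5
  P[1]: -5 + 5 = 0
  P[2]: -5 + 5 = 0
  P[3]: 11 + 5 = 16
  P[4]: 11 + 5 = 16
  P[5]: 26 + 5 = 31
  P[6]: 36 + 5 = 41
  P[7]: 38 + 5 = 43
  P[8]: 32 + 5 = 37
  P[9]: 39 + 5 = 44

Answer: 1:0 2:0 3:16 4:16 5:31 6:41 7:43 8:37 9:44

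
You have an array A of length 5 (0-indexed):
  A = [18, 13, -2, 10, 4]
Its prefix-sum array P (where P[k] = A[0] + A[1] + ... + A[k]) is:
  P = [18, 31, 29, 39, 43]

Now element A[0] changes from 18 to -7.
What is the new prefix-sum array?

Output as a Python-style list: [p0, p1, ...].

Change: A[0] 18 -> -7, delta = -25
P[k] for k < 0: unchanged (A[0] not included)
P[k] for k >= 0: shift by delta = -25
  P[0] = 18 + -25 = -7
  P[1] = 31 + -25 = 6
  P[2] = 29 + -25 = 4
  P[3] = 39 + -25 = 14
  P[4] = 43 + -25 = 18

Answer: [-7, 6, 4, 14, 18]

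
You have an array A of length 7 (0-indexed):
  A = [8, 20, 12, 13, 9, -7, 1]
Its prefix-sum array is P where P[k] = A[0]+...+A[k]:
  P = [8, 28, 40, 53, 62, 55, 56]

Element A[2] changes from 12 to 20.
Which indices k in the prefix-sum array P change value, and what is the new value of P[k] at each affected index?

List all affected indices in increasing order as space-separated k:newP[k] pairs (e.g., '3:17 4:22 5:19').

Answer: 2:48 3:61 4:70 5:63 6:64

Derivation:
P[k] = A[0] + ... + A[k]
P[k] includes A[2] iff k >= 2
Affected indices: 2, 3, ..., 6; delta = 8
  P[2]: 40 + 8 = 48
  P[3]: 53 + 8 = 61
  P[4]: 62 + 8 = 70
  P[5]: 55 + 8 = 63
  P[6]: 56 + 8 = 64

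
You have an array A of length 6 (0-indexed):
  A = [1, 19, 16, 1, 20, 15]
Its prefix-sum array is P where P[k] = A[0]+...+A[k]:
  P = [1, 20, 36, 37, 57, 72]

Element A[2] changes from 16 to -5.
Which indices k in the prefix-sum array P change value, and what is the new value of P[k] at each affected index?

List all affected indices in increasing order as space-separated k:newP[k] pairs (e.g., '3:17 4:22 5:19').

Answer: 2:15 3:16 4:36 5:51

Derivation:
P[k] = A[0] + ... + A[k]
P[k] includes A[2] iff k >= 2
Affected indices: 2, 3, ..., 5; delta = -21
  P[2]: 36 + -21 = 15
  P[3]: 37 + -21 = 16
  P[4]: 57 + -21 = 36
  P[5]: 72 + -21 = 51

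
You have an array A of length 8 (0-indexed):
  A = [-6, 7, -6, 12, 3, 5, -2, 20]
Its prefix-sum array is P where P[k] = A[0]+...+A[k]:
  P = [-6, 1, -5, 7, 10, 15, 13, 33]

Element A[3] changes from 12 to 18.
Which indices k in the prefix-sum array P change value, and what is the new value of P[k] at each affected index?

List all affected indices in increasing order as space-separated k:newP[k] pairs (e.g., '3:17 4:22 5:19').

P[k] = A[0] + ... + A[k]
P[k] includes A[3] iff k >= 3
Affected indices: 3, 4, ..., 7; delta = 6
  P[3]: 7 + 6 = 13
  P[4]: 10 + 6 = 16
  P[5]: 15 + 6 = 21
  P[6]: 13 + 6 = 19
  P[7]: 33 + 6 = 39

Answer: 3:13 4:16 5:21 6:19 7:39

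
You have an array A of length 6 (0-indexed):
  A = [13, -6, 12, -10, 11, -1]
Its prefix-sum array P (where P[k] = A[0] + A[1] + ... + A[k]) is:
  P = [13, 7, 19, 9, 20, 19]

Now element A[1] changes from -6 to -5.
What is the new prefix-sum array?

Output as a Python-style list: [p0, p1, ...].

Answer: [13, 8, 20, 10, 21, 20]

Derivation:
Change: A[1] -6 -> -5, delta = 1
P[k] for k < 1: unchanged (A[1] not included)
P[k] for k >= 1: shift by delta = 1
  P[0] = 13 + 0 = 13
  P[1] = 7 + 1 = 8
  P[2] = 19 + 1 = 20
  P[3] = 9 + 1 = 10
  P[4] = 20 + 1 = 21
  P[5] = 19 + 1 = 20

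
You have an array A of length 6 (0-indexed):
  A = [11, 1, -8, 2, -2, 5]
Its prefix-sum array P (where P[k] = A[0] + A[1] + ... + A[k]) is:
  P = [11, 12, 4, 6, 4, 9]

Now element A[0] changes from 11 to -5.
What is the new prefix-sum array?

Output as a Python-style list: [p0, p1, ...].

Answer: [-5, -4, -12, -10, -12, -7]

Derivation:
Change: A[0] 11 -> -5, delta = -16
P[k] for k < 0: unchanged (A[0] not included)
P[k] for k >= 0: shift by delta = -16
  P[0] = 11 + -16 = -5
  P[1] = 12 + -16 = -4
  P[2] = 4 + -16 = -12
  P[3] = 6 + -16 = -10
  P[4] = 4 + -16 = -12
  P[5] = 9 + -16 = -7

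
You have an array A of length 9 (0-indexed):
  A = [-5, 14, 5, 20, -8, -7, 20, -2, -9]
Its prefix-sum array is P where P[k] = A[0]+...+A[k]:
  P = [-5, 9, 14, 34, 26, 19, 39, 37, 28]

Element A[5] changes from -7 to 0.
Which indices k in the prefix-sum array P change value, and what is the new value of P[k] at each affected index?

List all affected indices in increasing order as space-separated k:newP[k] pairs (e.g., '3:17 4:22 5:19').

Answer: 5:26 6:46 7:44 8:35

Derivation:
P[k] = A[0] + ... + A[k]
P[k] includes A[5] iff k >= 5
Affected indices: 5, 6, ..., 8; delta = 7
  P[5]: 19 + 7 = 26
  P[6]: 39 + 7 = 46
  P[7]: 37 + 7 = 44
  P[8]: 28 + 7 = 35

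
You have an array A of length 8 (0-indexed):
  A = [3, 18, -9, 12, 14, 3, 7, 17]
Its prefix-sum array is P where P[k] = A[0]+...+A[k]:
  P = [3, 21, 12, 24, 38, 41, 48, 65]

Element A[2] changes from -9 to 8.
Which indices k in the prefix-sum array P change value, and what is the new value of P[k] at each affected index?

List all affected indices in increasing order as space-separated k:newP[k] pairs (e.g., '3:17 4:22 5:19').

Answer: 2:29 3:41 4:55 5:58 6:65 7:82

Derivation:
P[k] = A[0] + ... + A[k]
P[k] includes A[2] iff k >= 2
Affected indices: 2, 3, ..., 7; delta = 17
  P[2]: 12 + 17 = 29
  P[3]: 24 + 17 = 41
  P[4]: 38 + 17 = 55
  P[5]: 41 + 17 = 58
  P[6]: 48 + 17 = 65
  P[7]: 65 + 17 = 82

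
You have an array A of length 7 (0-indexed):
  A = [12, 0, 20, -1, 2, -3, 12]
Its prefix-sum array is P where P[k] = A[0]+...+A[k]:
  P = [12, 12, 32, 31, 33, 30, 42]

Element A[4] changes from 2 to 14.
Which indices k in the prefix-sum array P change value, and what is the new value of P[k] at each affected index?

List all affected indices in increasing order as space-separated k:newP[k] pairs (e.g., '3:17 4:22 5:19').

Answer: 4:45 5:42 6:54

Derivation:
P[k] = A[0] + ... + A[k]
P[k] includes A[4] iff k >= 4
Affected indices: 4, 5, ..., 6; delta = 12
  P[4]: 33 + 12 = 45
  P[5]: 30 + 12 = 42
  P[6]: 42 + 12 = 54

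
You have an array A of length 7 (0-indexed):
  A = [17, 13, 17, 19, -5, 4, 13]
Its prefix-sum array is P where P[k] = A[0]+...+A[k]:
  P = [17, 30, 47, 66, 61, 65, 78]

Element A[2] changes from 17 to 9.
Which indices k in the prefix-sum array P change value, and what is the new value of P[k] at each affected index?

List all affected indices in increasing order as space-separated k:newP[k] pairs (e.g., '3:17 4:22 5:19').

P[k] = A[0] + ... + A[k]
P[k] includes A[2] iff k >= 2
Affected indices: 2, 3, ..., 6; delta = -8
  P[2]: 47 + -8 = 39
  P[3]: 66 + -8 = 58
  P[4]: 61 + -8 = 53
  P[5]: 65 + -8 = 57
  P[6]: 78 + -8 = 70

Answer: 2:39 3:58 4:53 5:57 6:70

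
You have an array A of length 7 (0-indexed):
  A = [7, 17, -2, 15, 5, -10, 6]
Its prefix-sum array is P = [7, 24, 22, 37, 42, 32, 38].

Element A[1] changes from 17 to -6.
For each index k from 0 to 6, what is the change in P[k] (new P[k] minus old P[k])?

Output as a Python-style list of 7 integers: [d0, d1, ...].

Element change: A[1] 17 -> -6, delta = -23
For k < 1: P[k] unchanged, delta_P[k] = 0
For k >= 1: P[k] shifts by exactly -23
Delta array: [0, -23, -23, -23, -23, -23, -23]

Answer: [0, -23, -23, -23, -23, -23, -23]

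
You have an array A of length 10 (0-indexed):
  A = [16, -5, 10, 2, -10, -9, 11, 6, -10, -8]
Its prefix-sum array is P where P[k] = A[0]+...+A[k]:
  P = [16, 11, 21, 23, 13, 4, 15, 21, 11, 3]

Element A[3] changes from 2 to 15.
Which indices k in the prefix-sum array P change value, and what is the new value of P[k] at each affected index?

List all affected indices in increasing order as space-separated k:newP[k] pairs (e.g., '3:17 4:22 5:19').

P[k] = A[0] + ... + A[k]
P[k] includes A[3] iff k >= 3
Affected indices: 3, 4, ..., 9; delta = 13
  P[3]: 23 + 13 = 36
  P[4]: 13 + 13 = 26
  P[5]: 4 + 13 = 17
  P[6]: 15 + 13 = 28
  P[7]: 21 + 13 = 34
  P[8]: 11 + 13 = 24
  P[9]: 3 + 13 = 16

Answer: 3:36 4:26 5:17 6:28 7:34 8:24 9:16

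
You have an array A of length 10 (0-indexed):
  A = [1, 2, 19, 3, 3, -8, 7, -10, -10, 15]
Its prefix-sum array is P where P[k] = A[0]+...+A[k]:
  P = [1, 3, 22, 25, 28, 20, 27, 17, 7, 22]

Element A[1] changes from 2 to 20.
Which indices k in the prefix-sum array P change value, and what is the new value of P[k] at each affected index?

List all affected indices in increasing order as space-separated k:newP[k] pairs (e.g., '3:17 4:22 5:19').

P[k] = A[0] + ... + A[k]
P[k] includes A[1] iff k >= 1
Affected indices: 1, 2, ..., 9; delta = 18
  P[1]: 3 + 18 = 21
  P[2]: 22 + 18 = 40
  P[3]: 25 + 18 = 43
  P[4]: 28 + 18 = 46
  P[5]: 20 + 18 = 38
  P[6]: 27 + 18 = 45
  P[7]: 17 + 18 = 35
  P[8]: 7 + 18 = 25
  P[9]: 22 + 18 = 40

Answer: 1:21 2:40 3:43 4:46 5:38 6:45 7:35 8:25 9:40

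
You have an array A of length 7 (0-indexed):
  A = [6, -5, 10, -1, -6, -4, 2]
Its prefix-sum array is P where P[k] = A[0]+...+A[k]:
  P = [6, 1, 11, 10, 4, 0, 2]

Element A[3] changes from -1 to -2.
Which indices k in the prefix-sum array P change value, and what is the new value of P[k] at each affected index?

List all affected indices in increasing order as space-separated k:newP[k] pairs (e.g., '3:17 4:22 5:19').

Answer: 3:9 4:3 5:-1 6:1

Derivation:
P[k] = A[0] + ... + A[k]
P[k] includes A[3] iff k >= 3
Affected indices: 3, 4, ..., 6; delta = -1
  P[3]: 10 + -1 = 9
  P[4]: 4 + -1 = 3
  P[5]: 0 + -1 = -1
  P[6]: 2 + -1 = 1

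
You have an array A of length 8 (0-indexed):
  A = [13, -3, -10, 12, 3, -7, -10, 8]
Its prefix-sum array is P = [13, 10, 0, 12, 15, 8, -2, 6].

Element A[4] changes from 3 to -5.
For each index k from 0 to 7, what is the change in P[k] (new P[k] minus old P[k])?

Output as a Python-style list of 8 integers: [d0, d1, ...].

Element change: A[4] 3 -> -5, delta = -8
For k < 4: P[k] unchanged, delta_P[k] = 0
For k >= 4: P[k] shifts by exactly -8
Delta array: [0, 0, 0, 0, -8, -8, -8, -8]

Answer: [0, 0, 0, 0, -8, -8, -8, -8]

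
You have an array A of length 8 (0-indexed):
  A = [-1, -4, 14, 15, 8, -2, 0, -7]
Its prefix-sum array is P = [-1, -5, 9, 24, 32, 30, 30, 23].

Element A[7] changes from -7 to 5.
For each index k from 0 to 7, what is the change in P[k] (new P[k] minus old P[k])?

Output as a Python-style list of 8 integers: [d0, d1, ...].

Answer: [0, 0, 0, 0, 0, 0, 0, 12]

Derivation:
Element change: A[7] -7 -> 5, delta = 12
For k < 7: P[k] unchanged, delta_P[k] = 0
For k >= 7: P[k] shifts by exactly 12
Delta array: [0, 0, 0, 0, 0, 0, 0, 12]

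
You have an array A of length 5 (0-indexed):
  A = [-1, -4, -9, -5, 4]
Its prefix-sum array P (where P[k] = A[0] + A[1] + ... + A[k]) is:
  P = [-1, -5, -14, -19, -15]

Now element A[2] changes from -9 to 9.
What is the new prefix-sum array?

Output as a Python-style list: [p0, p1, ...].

Change: A[2] -9 -> 9, delta = 18
P[k] for k < 2: unchanged (A[2] not included)
P[k] for k >= 2: shift by delta = 18
  P[0] = -1 + 0 = -1
  P[1] = -5 + 0 = -5
  P[2] = -14 + 18 = 4
  P[3] = -19 + 18 = -1
  P[4] = -15 + 18 = 3

Answer: [-1, -5, 4, -1, 3]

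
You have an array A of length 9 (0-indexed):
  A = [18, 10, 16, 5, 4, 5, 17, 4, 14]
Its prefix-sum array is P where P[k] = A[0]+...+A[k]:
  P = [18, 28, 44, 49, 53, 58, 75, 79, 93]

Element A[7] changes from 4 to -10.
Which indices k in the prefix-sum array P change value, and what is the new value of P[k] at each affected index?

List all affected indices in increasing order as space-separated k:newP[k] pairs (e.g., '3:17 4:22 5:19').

Answer: 7:65 8:79

Derivation:
P[k] = A[0] + ... + A[k]
P[k] includes A[7] iff k >= 7
Affected indices: 7, 8, ..., 8; delta = -14
  P[7]: 79 + -14 = 65
  P[8]: 93 + -14 = 79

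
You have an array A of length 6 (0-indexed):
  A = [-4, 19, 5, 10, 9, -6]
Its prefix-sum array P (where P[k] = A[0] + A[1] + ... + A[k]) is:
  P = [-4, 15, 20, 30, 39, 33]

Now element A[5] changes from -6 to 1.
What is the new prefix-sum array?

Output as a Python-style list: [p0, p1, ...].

Answer: [-4, 15, 20, 30, 39, 40]

Derivation:
Change: A[5] -6 -> 1, delta = 7
P[k] for k < 5: unchanged (A[5] not included)
P[k] for k >= 5: shift by delta = 7
  P[0] = -4 + 0 = -4
  P[1] = 15 + 0 = 15
  P[2] = 20 + 0 = 20
  P[3] = 30 + 0 = 30
  P[4] = 39 + 0 = 39
  P[5] = 33 + 7 = 40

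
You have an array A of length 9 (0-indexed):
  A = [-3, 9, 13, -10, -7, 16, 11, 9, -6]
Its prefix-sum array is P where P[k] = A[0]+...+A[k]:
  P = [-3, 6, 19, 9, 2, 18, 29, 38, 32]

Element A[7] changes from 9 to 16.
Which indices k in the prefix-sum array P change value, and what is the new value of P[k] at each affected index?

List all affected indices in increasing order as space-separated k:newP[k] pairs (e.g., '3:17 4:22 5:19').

P[k] = A[0] + ... + A[k]
P[k] includes A[7] iff k >= 7
Affected indices: 7, 8, ..., 8; delta = 7
  P[7]: 38 + 7 = 45
  P[8]: 32 + 7 = 39

Answer: 7:45 8:39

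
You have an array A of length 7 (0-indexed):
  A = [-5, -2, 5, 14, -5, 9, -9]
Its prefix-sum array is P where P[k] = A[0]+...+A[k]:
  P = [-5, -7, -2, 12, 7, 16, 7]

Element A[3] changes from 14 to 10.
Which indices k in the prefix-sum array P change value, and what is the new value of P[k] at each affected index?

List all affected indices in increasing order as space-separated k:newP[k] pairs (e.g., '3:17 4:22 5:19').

P[k] = A[0] + ... + A[k]
P[k] includes A[3] iff k >= 3
Affected indices: 3, 4, ..., 6; delta = -4
  P[3]: 12 + -4 = 8
  P[4]: 7 + -4 = 3
  P[5]: 16 + -4 = 12
  P[6]: 7 + -4 = 3

Answer: 3:8 4:3 5:12 6:3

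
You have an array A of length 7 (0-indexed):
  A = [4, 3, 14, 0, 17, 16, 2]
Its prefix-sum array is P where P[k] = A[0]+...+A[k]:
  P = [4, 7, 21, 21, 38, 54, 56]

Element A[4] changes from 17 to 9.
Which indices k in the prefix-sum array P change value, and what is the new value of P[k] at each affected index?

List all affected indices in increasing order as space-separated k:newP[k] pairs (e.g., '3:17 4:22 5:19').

Answer: 4:30 5:46 6:48

Derivation:
P[k] = A[0] + ... + A[k]
P[k] includes A[4] iff k >= 4
Affected indices: 4, 5, ..., 6; delta = -8
  P[4]: 38 + -8 = 30
  P[5]: 54 + -8 = 46
  P[6]: 56 + -8 = 48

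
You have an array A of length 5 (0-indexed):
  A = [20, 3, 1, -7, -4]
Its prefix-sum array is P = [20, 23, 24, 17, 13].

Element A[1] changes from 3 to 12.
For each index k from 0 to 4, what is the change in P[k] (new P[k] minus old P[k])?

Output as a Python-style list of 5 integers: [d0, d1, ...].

Element change: A[1] 3 -> 12, delta = 9
For k < 1: P[k] unchanged, delta_P[k] = 0
For k >= 1: P[k] shifts by exactly 9
Delta array: [0, 9, 9, 9, 9]

Answer: [0, 9, 9, 9, 9]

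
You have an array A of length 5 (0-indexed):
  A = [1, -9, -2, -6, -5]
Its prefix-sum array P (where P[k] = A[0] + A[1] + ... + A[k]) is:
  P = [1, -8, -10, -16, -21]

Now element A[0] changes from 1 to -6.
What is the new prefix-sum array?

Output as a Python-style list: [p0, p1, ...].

Change: A[0] 1 -> -6, delta = -7
P[k] for k < 0: unchanged (A[0] not included)
P[k] for k >= 0: shift by delta = -7
  P[0] = 1 + -7 = -6
  P[1] = -8 + -7 = -15
  P[2] = -10 + -7 = -17
  P[3] = -16 + -7 = -23
  P[4] = -21 + -7 = -28

Answer: [-6, -15, -17, -23, -28]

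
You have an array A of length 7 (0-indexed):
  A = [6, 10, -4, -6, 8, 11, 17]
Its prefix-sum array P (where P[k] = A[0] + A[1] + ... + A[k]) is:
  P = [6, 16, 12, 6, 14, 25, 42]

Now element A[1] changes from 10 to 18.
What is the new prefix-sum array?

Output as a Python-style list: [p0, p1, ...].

Answer: [6, 24, 20, 14, 22, 33, 50]

Derivation:
Change: A[1] 10 -> 18, delta = 8
P[k] for k < 1: unchanged (A[1] not included)
P[k] for k >= 1: shift by delta = 8
  P[0] = 6 + 0 = 6
  P[1] = 16 + 8 = 24
  P[2] = 12 + 8 = 20
  P[3] = 6 + 8 = 14
  P[4] = 14 + 8 = 22
  P[5] = 25 + 8 = 33
  P[6] = 42 + 8 = 50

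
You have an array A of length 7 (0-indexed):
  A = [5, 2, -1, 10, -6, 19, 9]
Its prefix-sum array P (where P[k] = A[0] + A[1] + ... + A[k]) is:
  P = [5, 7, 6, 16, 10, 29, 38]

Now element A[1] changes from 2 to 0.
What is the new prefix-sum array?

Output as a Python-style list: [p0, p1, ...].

Change: A[1] 2 -> 0, delta = -2
P[k] for k < 1: unchanged (A[1] not included)
P[k] for k >= 1: shift by delta = -2
  P[0] = 5 + 0 = 5
  P[1] = 7 + -2 = 5
  P[2] = 6 + -2 = 4
  P[3] = 16 + -2 = 14
  P[4] = 10 + -2 = 8
  P[5] = 29 + -2 = 27
  P[6] = 38 + -2 = 36

Answer: [5, 5, 4, 14, 8, 27, 36]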